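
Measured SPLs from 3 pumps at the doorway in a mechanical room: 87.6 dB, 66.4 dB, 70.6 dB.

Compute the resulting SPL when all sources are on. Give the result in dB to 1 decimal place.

Sum in the linear (power) domain: Σ 10^(Lᵢ/10) = 10^(87.6/10) + 10^(66.4/10) + 10^(70.6/10) = 5.913e+08.
L_total = 10·log₁₀(5.913e+08) = 87.7 dB.

87.7 dB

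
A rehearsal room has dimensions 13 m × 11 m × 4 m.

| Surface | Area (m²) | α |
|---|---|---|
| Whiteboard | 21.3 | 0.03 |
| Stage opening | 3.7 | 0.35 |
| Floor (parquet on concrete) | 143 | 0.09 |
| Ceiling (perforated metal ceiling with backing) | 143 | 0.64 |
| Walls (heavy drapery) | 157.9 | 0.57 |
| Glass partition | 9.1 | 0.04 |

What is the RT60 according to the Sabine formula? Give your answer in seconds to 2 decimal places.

Summing Sᵢαᵢ: 0.639 + 1.295 + 12.870 + 91.520 + 90.003 + 0.364 → A = 196.691 sabins.
Volume V = 13 × 11 × 4 = 572 m³.
T = 0.161 V/A = 0.161·572/196.691 = 0.47 s.

0.47 s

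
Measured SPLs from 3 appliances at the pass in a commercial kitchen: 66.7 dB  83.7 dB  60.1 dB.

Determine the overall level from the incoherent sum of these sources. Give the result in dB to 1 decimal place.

Converting to relative power and adding: 10^(66.7/10) + 10^(83.7/10) + 10^(60.1/10) = 2.401e+08.
L_total = 10·log₁₀(2.401e+08) = 83.8 dB.

83.8 dB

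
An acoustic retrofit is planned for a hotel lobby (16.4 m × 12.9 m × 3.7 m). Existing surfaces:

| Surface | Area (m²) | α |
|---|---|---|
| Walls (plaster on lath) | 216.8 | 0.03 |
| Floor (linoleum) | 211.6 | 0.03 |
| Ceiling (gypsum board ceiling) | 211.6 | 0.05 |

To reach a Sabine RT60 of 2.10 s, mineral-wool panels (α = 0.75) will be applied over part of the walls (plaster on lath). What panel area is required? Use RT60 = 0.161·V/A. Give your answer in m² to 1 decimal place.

50.8

Total absorption A₁ = 216.8·0.03 + 211.6·0.03 + 211.6·0.05
  = 6.504 + 6.348 + 10.580 = 23.432 m² sabins.
Required A₂ = 0.161·782.772/2.10 = 60.013 sabins.
ΔA needed = 60.013 − 23.432 = 36.581 sabins.
Each m² of panel replacing the walls (plaster on lath) adds (0.75 − 0.03) = 0.72 sabins.
Area = ΔA/Δα = 36.581/0.72 = 50.8 m².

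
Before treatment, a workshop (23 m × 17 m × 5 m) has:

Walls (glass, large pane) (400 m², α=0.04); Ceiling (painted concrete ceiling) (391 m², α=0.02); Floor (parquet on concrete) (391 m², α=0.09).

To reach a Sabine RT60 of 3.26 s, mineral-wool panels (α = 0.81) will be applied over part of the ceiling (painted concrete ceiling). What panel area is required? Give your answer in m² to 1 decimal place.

47.5

A₁ = Σ Sᵢαᵢ = 400*0.04 + 391*0.02 + 391*0.09 = 59.010 sabins.
V = 1955 m³. Target absorption A₂ = 0.161 × 1955 / 3.26 = 96.551 sabins.
ΔA needed = 96.551 − 59.010 = 37.541 sabins.
Net gain per m²: Δα = 0.81 − 0.02 = 0.79.
Panel area = 37.541 / 0.79 = 47.5 m².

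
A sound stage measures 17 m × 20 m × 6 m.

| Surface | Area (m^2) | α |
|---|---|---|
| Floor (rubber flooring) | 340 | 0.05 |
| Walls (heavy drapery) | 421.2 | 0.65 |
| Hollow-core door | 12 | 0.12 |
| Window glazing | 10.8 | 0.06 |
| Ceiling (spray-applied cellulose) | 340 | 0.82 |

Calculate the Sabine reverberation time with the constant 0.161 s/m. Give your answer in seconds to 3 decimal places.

Equivalent absorption area: A = 340×0.05 + 421.2×0.65 + 12×0.12 + 10.8×0.06 + 340×0.82 = 571.668 m^2.
Room volume: 2040 m³.
RT60 = 0.161 · V / A = 0.161 × 2040 / 571.668 = 0.575 s.

0.575 s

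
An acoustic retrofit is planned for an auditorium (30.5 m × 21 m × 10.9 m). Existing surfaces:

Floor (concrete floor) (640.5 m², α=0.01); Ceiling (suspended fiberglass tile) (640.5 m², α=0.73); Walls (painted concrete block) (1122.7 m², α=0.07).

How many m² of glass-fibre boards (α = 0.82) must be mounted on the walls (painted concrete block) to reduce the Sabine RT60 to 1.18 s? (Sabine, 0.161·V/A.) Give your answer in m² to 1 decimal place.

Total absorption A₁ = 640.5*0.01 + 640.5*0.73 + 1122.7*0.07
  = 6.405 + 467.565 + 78.589 = 552.559 m² sabins.
Required A₂ = 0.161·6981.45/1.18 = 952.554 sabins.
Absorption to add: 952.554 − 552.559 = 399.995 sabins.
Each m² of panel replacing the walls (painted concrete block) adds (0.82 − 0.07) = 0.75 sabins.
Panel area = 399.995 / 0.75 = 533.3 m².

533.3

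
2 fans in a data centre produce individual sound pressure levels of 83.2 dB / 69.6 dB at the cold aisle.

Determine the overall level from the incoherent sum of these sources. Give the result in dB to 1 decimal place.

83.4 dB

Sum in the linear (power) domain: Σ 10^(Lᵢ/10) = 10^(83.2/10) + 10^(69.6/10) = 2.18e+08.
L_total = 10·log₁₀(2.18e+08) = 83.4 dB.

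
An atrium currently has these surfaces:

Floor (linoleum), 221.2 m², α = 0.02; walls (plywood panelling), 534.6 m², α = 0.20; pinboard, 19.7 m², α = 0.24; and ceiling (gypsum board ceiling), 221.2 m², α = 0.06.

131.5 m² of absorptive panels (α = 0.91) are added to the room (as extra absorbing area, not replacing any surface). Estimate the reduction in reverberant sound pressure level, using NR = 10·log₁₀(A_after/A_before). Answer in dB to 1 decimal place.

A_before = Σ Sᵢαᵢ = 221.2·0.02 + 534.6·0.20 + 19.7·0.24 + 221.2·0.06 = 129.344 sabins.
Added absorption = 131.5 × 0.91 = 119.665 sabins.
New total A_after = 249.009 sabins.
Reduction = 10 log₁₀(A_after/A_before) = 10 log₁₀(1.9252) = 2.8 dB.

2.8 dB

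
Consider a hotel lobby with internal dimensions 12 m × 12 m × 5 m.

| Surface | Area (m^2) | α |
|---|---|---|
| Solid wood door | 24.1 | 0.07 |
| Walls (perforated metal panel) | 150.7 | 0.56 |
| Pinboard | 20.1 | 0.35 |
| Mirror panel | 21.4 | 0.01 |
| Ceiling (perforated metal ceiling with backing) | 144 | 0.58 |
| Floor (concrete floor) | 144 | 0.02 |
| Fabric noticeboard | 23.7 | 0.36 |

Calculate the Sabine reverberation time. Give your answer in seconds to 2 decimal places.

Equivalent absorption area: A = 24.1·0.07 + 150.7·0.56 + 20.1·0.35 + 21.4·0.01 + 144·0.58 + 144·0.02 + 23.7·0.36 = 188.260 m^2.
V = 12·12·5 = 720 m³.
RT60 = 0.161 · V / A = 0.161 × 720 / 188.260 = 0.62 s.

0.62 s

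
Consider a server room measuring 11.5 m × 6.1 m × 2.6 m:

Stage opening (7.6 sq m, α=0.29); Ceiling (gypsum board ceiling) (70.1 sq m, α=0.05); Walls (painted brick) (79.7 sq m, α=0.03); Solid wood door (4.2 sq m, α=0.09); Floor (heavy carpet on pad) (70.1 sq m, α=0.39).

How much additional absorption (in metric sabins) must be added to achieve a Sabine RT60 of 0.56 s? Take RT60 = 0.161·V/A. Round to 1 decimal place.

16.6 sabins

Total absorption A₁ = 7.6*0.29 + 70.1*0.05 + 79.7*0.03 + 4.2*0.09 + 70.1*0.39
  = 2.204 + 3.505 + 2.391 + 0.378 + 27.339 = 35.817 sq m sabins.
For T = 0.56 s, need A₂ = 0.161·V/T = 0.161·182.39/0.56 = 52.437 sabins.
ΔA = A₂ − A₁ = 52.437 − 35.817 = 16.6 sabins.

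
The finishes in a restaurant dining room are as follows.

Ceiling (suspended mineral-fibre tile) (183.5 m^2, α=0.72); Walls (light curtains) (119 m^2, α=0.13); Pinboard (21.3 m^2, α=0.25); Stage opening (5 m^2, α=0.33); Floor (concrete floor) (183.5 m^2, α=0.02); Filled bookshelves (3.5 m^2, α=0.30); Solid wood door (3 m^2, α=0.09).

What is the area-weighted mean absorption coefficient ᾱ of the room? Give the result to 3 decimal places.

Total surface area S = 518.8 m^2.
A = 183.5·0.72 + 119·0.13 + 21.3·0.25 + 5·0.33 + 183.5·0.02 + 3.5·0.30 + 3·0.09 = 159.555 sabins.
ᾱ = A/S = 0.308.

0.308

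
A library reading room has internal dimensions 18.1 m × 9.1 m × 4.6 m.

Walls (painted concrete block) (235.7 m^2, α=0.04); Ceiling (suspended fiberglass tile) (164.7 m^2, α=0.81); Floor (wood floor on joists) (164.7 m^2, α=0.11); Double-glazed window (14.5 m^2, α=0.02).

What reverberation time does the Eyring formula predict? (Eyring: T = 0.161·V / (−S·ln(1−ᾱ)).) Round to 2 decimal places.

Total surface area S = 235.7 + 164.7 + 164.7 + 14.5 = 579.6 m^2.
Σ(Sᵢαᵢ) = 235.7×0.04 + 164.7×0.81 + 164.7×0.11 + 14.5×0.02 = 161.242.
Mean coefficient ᾱ = A/S = 0.2782.
Eyring denominator: −S ln(1−ᾱ) = 188.954.
V = 18.1 × 9.1 × 4.6 = 757.666 m³.
RT60 = 0.161 × 757.666 / 188.954 = 0.65 s.

0.65 s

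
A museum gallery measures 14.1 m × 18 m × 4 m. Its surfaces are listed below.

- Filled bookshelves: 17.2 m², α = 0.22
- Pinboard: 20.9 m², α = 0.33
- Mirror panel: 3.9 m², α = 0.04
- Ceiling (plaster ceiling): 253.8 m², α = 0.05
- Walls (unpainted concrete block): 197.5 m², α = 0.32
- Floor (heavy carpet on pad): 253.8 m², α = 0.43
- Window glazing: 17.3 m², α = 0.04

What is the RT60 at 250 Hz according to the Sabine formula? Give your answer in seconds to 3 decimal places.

0.832 s

Equivalent absorption area: A = 17.2*0.22 + 20.9*0.33 + 3.9*0.04 + 253.8*0.05 + 197.5*0.32 + 253.8*0.43 + 17.3*0.04 = 196.553 m².
V = 14.1·18·4 = 1015.2 m³.
Sabine: RT60 = 0.161 × 1015.2 / 196.553 = 0.832 s.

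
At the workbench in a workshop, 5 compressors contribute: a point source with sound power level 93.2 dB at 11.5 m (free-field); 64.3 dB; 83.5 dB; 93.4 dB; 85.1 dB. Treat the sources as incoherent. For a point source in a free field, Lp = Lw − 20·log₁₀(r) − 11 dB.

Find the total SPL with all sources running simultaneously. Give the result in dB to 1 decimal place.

Source at 11.5 m: Lp = 93.2 − 20·log₁₀(11.5) − 11 = 61.0 dB.
Converting to relative power and adding: 10^(61.0/10) + 10^(64.3/10) + 10^(83.5/10) + 10^(93.4/10) + 10^(85.1/10) = 2.739e+09.
Combined level = 10 log₁₀(2.739e+09) = 94.4 dB.

94.4 dB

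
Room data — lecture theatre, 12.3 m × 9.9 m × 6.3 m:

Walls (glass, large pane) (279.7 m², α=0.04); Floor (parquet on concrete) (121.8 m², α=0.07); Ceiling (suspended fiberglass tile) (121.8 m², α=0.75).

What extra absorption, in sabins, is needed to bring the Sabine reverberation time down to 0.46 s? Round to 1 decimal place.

Total absorption A₁ = 279.7*0.04 + 121.8*0.07 + 121.8*0.75
  = 11.188 + 8.526 + 91.350 = 111.064 m² sabins.
Target A₂ = 0.161·767.151/0.46 = 268.503 sabins (V = 767.151 m³).
Shortfall: 268.503 − 111.064 = 157.4 sabins.

157.4 sabins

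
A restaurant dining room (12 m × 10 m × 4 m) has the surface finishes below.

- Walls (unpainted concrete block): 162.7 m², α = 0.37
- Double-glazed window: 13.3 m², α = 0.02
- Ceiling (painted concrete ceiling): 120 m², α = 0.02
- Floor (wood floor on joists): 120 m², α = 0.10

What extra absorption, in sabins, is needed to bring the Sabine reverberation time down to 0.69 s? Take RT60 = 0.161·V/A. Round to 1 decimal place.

Total absorption A₁ = 162.7×0.37 + 13.3×0.02 + 120×0.02 + 120×0.10
  = 60.199 + 0.266 + 2.400 + 12.000 = 74.865 m² sabins.
Target A₂ = 0.161·480/0.69 = 112.000 sabins (V = 480 m³).
Additional absorption ΔA = 112.000 − 74.865 = 37.1 sabins.

37.1 sabins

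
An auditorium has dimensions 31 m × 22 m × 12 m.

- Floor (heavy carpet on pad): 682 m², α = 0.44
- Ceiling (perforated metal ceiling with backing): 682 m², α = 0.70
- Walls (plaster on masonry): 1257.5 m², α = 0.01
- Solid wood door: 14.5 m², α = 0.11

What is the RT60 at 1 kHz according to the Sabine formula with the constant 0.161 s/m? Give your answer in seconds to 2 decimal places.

1.66 s

A = Σ Sᵢαᵢ = 682×0.44 + 682×0.70 + 1257.5×0.01 + 14.5×0.11 = 791.650 sabins.
V = 31·22·12 = 8184 m³.
RT60 = 0.161 · V / A = 0.161 × 8184 / 791.650 = 1.66 s.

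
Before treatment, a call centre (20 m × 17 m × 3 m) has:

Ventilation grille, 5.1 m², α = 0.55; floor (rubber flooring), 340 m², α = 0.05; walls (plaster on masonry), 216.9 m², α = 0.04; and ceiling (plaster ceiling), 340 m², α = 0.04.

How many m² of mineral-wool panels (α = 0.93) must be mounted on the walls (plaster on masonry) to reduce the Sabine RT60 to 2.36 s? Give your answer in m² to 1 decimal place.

Summing Sᵢαᵢ: 2.805 + 17.000 + 8.676 + 13.600 → A₁ = 42.081 sabins.
V = 1020 m³. Target absorption A₂ = 0.161 × 1020 / 2.36 = 69.585 sabins.
ΔA needed = 69.585 − 42.081 = 27.504 sabins.
Net gain per m²: Δα = 0.93 − 0.04 = 0.89.
Area = ΔA/Δα = 27.504/0.89 = 30.9 m².

30.9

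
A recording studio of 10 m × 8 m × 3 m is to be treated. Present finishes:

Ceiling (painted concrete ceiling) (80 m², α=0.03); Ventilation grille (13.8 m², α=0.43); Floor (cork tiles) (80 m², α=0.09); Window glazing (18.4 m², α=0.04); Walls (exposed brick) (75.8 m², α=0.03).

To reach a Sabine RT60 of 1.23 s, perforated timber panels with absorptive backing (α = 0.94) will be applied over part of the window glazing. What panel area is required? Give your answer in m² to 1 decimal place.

14.3

Summing Sᵢαᵢ: 2.400 + 5.934 + 7.200 + 0.736 + 2.274 → A₁ = 18.544 sabins.
Required A₂ = 0.161·240/1.23 = 31.415 sabins.
ΔA needed = 31.415 − 18.544 = 12.871 sabins.
Each m² of panel replacing the window glazing adds (0.94 − 0.04) = 0.90 sabins.
Panel area = 12.871 / 0.90 = 14.3 m².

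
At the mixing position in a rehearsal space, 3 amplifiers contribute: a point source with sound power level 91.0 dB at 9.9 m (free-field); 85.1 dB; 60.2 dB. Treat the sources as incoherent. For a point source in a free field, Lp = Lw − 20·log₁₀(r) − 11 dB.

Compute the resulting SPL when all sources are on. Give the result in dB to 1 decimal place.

Source at 9.9 m: Lp = 91.0 − 20·log₁₀(9.9) − 11 = 60.1 dB.
Converting to relative power and adding: 10^(60.1/10) + 10^(85.1/10) + 10^(60.2/10) = 3.257e+08.
Combined level = 10 log₁₀(3.257e+08) = 85.1 dB.

85.1 dB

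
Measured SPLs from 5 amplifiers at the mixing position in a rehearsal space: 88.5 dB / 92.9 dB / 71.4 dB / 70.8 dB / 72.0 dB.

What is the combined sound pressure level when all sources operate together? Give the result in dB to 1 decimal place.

94.3 dB

Sum in the linear (power) domain: Σ 10^(Lᵢ/10) = 10^(88.5/10) + 10^(92.9/10) + 10^(71.4/10) + 10^(70.8/10) + 10^(72.0/10) = 2.699e+09.
L_total = 10·log₁₀(2.699e+09) = 94.3 dB.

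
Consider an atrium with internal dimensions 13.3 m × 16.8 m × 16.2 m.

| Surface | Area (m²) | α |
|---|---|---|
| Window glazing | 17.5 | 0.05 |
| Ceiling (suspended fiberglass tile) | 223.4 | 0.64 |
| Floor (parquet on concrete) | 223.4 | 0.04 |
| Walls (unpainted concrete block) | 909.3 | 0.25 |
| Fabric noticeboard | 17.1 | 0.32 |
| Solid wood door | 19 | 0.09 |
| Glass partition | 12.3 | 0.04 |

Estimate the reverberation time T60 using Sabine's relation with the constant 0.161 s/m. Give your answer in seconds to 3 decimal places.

1.503 seconds

A = Σ Sᵢαᵢ = 17.5×0.05 + 223.4×0.64 + 223.4×0.04 + 909.3×0.25 + 17.1×0.32 + 19×0.09 + 12.3×0.04 = 387.786 sabins.
V = 13.3·16.8·16.2 = 3619.728 m³.
RT60 = 0.161 · V / A = 0.161 × 3619.728 / 387.786 = 1.503 s.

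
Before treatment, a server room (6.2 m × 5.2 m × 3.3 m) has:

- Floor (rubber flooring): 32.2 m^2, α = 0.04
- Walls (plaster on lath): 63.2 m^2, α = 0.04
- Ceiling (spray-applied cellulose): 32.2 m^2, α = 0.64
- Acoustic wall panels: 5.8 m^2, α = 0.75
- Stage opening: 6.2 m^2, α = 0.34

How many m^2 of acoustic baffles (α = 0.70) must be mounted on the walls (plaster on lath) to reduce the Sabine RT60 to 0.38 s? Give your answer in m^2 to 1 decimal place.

21.5

A₁ = Σ Sᵢαᵢ = 32.2·0.04 + 63.2·0.04 + 32.2·0.64 + 5.8·0.75 + 6.2·0.34 = 30.882 sabins.
V = 106.392 m³. Target absorption A₂ = 0.161 × 106.392 / 0.38 = 45.077 sabins.
ΔA needed = 45.077 − 30.882 = 14.195 sabins.
Net gain per m^2: Δα = 0.70 − 0.04 = 0.66.
Panel area = 14.195 / 0.66 = 21.5 m^2.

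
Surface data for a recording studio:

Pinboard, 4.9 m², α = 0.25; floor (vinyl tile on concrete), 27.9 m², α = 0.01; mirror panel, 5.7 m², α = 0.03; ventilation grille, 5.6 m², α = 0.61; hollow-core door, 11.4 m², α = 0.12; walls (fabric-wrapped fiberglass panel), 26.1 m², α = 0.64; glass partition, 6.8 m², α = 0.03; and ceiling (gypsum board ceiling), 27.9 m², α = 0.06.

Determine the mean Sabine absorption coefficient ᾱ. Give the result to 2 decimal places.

Total surface area S = 116.3 m².
Σ(Sᵢαᵢ) = 4.9·0.25 + 27.9·0.01 + 5.7·0.03 + 5.6·0.61 + 11.4·0.12 + 26.1·0.64 + 6.8·0.03 + 27.9·0.06 = 25.041.
ᾱ = A/S = 0.22.

0.22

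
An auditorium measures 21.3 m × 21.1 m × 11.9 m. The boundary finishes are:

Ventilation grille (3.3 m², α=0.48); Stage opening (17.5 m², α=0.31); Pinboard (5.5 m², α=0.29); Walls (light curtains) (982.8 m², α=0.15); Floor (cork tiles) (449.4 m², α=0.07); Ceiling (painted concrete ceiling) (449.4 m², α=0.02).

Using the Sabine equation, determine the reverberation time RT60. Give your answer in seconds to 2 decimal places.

4.38 seconds

A = Σ Sᵢαᵢ = 3.3·0.48 + 17.5·0.31 + 5.5·0.29 + 982.8·0.15 + 449.4·0.07 + 449.4·0.02 = 196.470 sabins.
Volume V = 21.3 × 21.1 × 11.9 = 5348.217 m³.
RT60 = 0.161 · V / A = 0.161 × 5348.217 / 196.470 = 4.38 s.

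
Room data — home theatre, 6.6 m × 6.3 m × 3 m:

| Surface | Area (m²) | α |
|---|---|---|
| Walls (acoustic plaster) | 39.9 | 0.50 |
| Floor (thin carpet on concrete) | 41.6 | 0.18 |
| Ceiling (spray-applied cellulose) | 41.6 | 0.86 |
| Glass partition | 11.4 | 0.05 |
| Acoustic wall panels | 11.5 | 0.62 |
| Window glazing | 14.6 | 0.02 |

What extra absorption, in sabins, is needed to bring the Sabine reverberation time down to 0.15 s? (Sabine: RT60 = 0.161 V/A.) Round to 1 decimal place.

Summing Sᵢαᵢ: 19.950 + 7.488 + 35.776 + 0.570 + 7.130 + 0.292 → A₁ = 71.206 sabins.
Target A₂ = 0.161·124.74/0.15 = 133.888 sabins (V = 124.74 m³).
Shortfall: 133.888 − 71.206 = 62.7 sabins.

62.7 sabins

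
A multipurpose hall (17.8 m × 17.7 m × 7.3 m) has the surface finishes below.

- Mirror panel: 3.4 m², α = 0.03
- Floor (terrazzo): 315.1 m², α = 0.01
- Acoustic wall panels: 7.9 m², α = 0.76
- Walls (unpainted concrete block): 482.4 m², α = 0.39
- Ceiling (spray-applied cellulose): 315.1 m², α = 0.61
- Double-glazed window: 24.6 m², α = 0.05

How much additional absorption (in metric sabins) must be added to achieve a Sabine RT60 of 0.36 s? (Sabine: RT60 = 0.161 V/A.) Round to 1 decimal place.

637.7 sabins

Equivalent absorption area: A₁ = 3.4·0.03 + 315.1·0.01 + 7.9·0.76 + 482.4·0.39 + 315.1·0.61 + 24.6·0.05 = 390.834 m².
V = 2299.938 m³. Required absorption A₂ = 0.161 × 2299.938 / 0.36 = 1028.583 sabins.
ΔA = A₂ − A₁ = 1028.583 − 390.834 = 637.7 sabins.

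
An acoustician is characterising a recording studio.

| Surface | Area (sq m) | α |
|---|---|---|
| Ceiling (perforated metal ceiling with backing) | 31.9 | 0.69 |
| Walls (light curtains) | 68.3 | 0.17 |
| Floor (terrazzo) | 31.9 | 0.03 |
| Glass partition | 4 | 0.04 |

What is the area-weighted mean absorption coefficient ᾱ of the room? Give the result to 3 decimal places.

0.255

Total surface area S = 136.1 sq m.
Σ(Sᵢαᵢ) = 31.9×0.69 + 68.3×0.17 + 31.9×0.03 + 4×0.04 = 34.739.
ᾱ = 34.739 / 136.1 = 0.255.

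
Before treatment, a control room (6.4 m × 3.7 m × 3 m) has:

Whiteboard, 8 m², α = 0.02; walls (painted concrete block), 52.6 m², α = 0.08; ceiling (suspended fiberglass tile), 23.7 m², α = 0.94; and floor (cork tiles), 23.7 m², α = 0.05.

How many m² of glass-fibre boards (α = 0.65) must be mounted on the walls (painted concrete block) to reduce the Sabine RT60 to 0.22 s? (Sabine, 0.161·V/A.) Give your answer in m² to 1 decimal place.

42.4

Equivalent absorption area: A₁ = 8*0.02 + 52.6*0.08 + 23.7*0.94 + 23.7*0.05 = 27.831 m².
Required A₂ = 0.161·71.04/0.22 = 51.988 sabins.
ΔA needed = 51.988 − 27.831 = 24.157 sabins.
Each m² of panel replacing the walls (painted concrete block) adds (0.65 − 0.08) = 0.57 sabins.
Panel area = 24.157 / 0.57 = 42.4 m².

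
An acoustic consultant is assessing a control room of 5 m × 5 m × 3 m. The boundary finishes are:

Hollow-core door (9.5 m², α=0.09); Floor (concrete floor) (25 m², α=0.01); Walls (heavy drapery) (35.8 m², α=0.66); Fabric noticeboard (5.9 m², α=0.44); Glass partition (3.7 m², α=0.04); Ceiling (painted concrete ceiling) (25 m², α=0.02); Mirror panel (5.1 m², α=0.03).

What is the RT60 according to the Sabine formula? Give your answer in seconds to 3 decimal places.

0.429 s

A = Σ Sᵢαᵢ = 9.5·0.09 + 25·0.01 + 35.8·0.66 + 5.9·0.44 + 3.7·0.04 + 25·0.02 + 5.1·0.03 = 28.130 sabins.
Room volume: 75 m³.
T = 0.161 V/A = 0.161·75/28.130 = 0.429 s.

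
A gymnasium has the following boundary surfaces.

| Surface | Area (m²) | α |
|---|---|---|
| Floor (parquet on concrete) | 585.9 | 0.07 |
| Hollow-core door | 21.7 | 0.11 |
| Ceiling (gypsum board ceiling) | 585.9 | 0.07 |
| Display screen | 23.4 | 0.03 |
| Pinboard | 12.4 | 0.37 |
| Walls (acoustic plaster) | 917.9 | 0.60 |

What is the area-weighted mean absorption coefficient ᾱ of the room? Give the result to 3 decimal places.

0.298

S = Σ Sᵢ = 585.9 + 21.7 + 585.9 + 23.4 + 12.4 + 917.9 = 2147.2 m².
Σ(Sᵢαᵢ) = 585.9·0.07 + 21.7·0.11 + 585.9·0.07 + 23.4·0.03 + 12.4·0.37 + 917.9·0.60 = 640.443.
ᾱ = 640.443 / 2147.2 = 0.298.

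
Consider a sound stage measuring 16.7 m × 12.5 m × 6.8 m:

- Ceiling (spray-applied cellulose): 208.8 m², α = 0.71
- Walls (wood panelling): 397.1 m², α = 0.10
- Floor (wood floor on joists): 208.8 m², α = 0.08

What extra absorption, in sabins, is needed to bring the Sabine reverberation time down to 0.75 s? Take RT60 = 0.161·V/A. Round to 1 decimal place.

100.1 sabins

A₁ = Σ Sᵢαᵢ = 208.8·0.71 + 397.1·0.10 + 208.8·0.08 = 204.662 sabins.
V = 1419.5 m³. Required absorption A₂ = 0.161 × 1419.5 / 0.75 = 304.719 sabins.
ΔA = A₂ − A₁ = 304.719 − 204.662 = 100.1 sabins.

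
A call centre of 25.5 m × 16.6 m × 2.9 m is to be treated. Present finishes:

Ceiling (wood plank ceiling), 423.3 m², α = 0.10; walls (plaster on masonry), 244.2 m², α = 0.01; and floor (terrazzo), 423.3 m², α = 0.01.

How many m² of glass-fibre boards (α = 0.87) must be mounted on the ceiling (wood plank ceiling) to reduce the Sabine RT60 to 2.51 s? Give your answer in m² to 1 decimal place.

Total absorption A₁ = 423.3×0.10 + 244.2×0.01 + 423.3×0.01
  = 42.330 + 2.442 + 4.233 = 49.005 m² sabins.
V = 1227.57 m³. Target absorption A₂ = 0.161 × 1227.57 / 2.51 = 78.741 sabins.
Absorption to add: 78.741 − 49.005 = 29.736 sabins.
Net gain per m²: Δα = 0.87 − 0.10 = 0.77.
Panel area = 29.736 / 0.77 = 38.6 m².

38.6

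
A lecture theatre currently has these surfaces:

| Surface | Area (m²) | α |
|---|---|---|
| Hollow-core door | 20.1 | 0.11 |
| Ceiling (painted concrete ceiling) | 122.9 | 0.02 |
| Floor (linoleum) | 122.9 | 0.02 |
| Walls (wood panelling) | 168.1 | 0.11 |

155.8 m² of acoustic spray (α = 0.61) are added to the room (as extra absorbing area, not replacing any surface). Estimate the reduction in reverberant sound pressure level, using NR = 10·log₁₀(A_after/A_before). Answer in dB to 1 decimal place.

6.7 dB

A_before = Σ Sᵢαᵢ = 20.1·0.11 + 122.9·0.02 + 122.9·0.02 + 168.1·0.11 = 25.618 sabins.
Added absorption = 155.8 × 0.61 = 95.038 sabins.
A_after = 25.618 + 95.038 = 120.656 sabins.
NR = 10·log₁₀(120.656/25.618) = 6.7 dB.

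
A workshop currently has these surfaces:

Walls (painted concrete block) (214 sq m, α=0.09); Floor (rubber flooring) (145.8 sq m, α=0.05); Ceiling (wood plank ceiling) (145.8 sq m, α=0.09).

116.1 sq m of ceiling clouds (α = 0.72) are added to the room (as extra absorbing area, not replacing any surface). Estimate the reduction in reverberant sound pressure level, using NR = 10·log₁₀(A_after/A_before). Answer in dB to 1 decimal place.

4.9 dB

Equivalent absorption area: A_before = 214·0.09 + 145.8·0.05 + 145.8·0.09 = 39.672 sq m.
Treatment contributes 116.1·0.72 = 83.592 sabins.
New total A_after = 123.264 sabins.
NR = 10·log₁₀(123.264/39.672) = 4.9 dB.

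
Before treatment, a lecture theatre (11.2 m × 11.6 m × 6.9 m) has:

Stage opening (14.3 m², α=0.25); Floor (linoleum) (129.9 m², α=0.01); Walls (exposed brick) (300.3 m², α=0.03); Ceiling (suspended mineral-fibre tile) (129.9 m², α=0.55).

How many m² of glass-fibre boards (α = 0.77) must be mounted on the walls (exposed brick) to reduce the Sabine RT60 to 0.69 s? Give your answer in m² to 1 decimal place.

Equivalent absorption area: A₁ = 14.3×0.25 + 129.9×0.01 + 300.3×0.03 + 129.9×0.55 = 85.328 m².
V = 896.448 m³. Target absorption A₂ = 0.161 × 896.448 / 0.69 = 209.171 sabins.
ΔA needed = 209.171 − 85.328 = 123.843 sabins.
Each m² of panel replacing the walls (exposed brick) adds (0.77 − 0.03) = 0.74 sabins.
Area = ΔA/Δα = 123.843/0.74 = 167.4 m².

167.4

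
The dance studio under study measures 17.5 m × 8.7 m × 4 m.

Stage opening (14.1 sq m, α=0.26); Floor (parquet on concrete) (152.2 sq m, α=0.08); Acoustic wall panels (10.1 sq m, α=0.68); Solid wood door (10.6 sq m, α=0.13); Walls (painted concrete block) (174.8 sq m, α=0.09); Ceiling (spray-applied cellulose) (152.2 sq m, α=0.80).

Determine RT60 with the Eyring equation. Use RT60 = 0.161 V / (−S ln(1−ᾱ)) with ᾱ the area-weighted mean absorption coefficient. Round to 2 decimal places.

0.51 sec

S = Σ Sᵢ = 514.0 sq m.
Absorption A = 14.1×0.26 + 152.2×0.08 + 10.1×0.68 + 10.6×0.13 + 174.8×0.09 + 152.2×0.80 = 161.580 sabins.
ᾱ = 161.580 / 514.0 = 0.3144.
Eyring denominator: −S ln(1−ᾱ) = 194.015.
V = 17.5 × 8.7 × 4 = 609 m³.
T = 0.161·V/[−S·ln(1−ᾱ)] = 0.161·609/194.015 = 0.51 s.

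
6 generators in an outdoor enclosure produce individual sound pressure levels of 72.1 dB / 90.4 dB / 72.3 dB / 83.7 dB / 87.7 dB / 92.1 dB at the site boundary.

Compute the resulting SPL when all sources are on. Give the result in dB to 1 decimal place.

95.5 dB

Σ 10^(Lᵢ/10) = 3.575e+09.
Back to dB: 10·log₁₀ Σ = 95.5 dB.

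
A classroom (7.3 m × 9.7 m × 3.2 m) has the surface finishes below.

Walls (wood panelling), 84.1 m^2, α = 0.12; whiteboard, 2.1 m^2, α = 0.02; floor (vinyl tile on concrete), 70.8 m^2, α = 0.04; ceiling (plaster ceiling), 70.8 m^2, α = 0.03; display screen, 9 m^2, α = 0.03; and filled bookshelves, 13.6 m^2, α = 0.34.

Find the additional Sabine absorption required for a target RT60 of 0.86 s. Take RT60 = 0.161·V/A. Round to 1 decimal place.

22.4 sabins

Summing Sᵢαᵢ: 10.092 + 0.042 + 2.832 + 2.124 + 0.270 + 4.624 → A₁ = 19.984 sabins.
Target A₂ = 0.161·226.592/0.86 = 42.420 sabins (V = 226.592 m³).
Shortfall: 42.420 − 19.984 = 22.4 sabins.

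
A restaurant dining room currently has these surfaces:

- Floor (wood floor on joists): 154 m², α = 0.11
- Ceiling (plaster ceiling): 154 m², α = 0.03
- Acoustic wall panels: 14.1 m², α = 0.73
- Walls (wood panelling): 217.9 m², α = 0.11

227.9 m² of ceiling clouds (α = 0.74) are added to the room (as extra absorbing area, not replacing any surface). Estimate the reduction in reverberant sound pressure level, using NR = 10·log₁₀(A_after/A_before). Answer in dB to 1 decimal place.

6.0 dB

Summing Sᵢαᵢ: 16.940 + 4.620 + 10.293 + 23.969 → A_before = 55.822 sabins.
Treatment contributes 227.9·0.74 = 168.646 sabins.
New total A_after = 224.468 sabins.
NR = 10·log₁₀(224.468/55.822) = 6.0 dB.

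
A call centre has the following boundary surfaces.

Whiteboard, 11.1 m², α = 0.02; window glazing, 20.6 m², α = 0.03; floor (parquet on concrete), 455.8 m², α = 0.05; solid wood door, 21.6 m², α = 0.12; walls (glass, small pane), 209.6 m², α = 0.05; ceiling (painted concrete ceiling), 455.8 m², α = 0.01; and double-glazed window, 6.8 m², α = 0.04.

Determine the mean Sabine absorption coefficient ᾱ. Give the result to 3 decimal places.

Total surface area S = 1181.3 m².
Σ(Sᵢαᵢ) = 11.1·0.02 + 20.6·0.03 + 455.8·0.05 + 21.6·0.12 + 209.6·0.05 + 455.8·0.01 + 6.8·0.04 = 41.532.
ᾱ = 41.532 / 1181.3 = 0.035.

0.035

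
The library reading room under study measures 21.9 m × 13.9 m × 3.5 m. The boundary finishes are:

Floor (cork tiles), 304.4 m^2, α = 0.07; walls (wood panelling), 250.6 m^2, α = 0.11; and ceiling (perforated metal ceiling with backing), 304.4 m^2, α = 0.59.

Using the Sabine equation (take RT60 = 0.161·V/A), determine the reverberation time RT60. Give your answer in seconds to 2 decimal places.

0.75 s

A = Σ Sᵢαᵢ = 304.4×0.07 + 250.6×0.11 + 304.4×0.59 = 228.470 sabins.
Volume V = 21.9 × 13.9 × 3.5 = 1065.435 m³.
Sabine: RT60 = 0.161 × 1065.435 / 228.470 = 0.75 s.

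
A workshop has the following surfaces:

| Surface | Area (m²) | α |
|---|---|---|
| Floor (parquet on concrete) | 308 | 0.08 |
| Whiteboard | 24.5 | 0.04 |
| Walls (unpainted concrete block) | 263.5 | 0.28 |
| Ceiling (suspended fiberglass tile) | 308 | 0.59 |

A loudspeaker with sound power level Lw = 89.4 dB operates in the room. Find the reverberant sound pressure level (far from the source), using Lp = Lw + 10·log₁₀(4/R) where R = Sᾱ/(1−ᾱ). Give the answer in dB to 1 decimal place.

69.3 dB

Σ(Sᵢαᵢ) = 308×0.08 + 24.5×0.04 + 263.5×0.28 + 308×0.59 = 281.120; total area S = 904.0 m².
ᾱ = 0.3110, so room constant R = A/(1−ᾱ) = 408.012 m².
Lp = Lw + 10 log₁₀(4/R) = 89.4 -20.09 = 69.3 dB.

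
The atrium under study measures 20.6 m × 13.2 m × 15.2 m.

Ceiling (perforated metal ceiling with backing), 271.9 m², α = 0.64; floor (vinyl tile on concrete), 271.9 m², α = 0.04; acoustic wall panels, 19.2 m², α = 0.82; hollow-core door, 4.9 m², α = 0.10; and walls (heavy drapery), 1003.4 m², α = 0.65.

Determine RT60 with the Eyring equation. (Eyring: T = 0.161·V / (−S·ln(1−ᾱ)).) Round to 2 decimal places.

0.54 s

Total surface area S = 271.9 + 271.9 + 19.2 + 4.9 + 1003.4 = 1571.3 m².
Σ(Sᵢαᵢ) = 271.9·0.64 + 271.9·0.04 + 19.2·0.82 + 4.9·0.10 + 1003.4·0.65 = 853.336.
ᾱ = 853.336 / 1571.3 = 0.5431.
−S·ln(1−ᾱ) = −1571.3 × ln(1 − 0.5431) = 1230.785.
V = 20.6 × 13.2 × 15.2 = 4133.184 m³.
T = 0.161·V/[−S·ln(1−ᾱ)] = 0.161·4133.184/1230.785 = 0.54 s.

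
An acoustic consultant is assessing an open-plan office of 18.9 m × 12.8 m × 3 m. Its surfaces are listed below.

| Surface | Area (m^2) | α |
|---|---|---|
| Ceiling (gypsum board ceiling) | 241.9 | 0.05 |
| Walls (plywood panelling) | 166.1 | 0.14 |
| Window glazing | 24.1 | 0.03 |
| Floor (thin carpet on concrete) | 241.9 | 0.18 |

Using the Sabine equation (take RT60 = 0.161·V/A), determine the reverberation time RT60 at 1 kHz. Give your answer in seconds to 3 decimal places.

Summing Sᵢαᵢ: 12.095 + 23.254 + 0.723 + 43.542 → A = 79.614 sabins.
V = 18.9·12.8·3 = 725.76 m³.
T = 0.161 V/A = 0.161·725.76/79.614 = 1.468 s.

1.468 s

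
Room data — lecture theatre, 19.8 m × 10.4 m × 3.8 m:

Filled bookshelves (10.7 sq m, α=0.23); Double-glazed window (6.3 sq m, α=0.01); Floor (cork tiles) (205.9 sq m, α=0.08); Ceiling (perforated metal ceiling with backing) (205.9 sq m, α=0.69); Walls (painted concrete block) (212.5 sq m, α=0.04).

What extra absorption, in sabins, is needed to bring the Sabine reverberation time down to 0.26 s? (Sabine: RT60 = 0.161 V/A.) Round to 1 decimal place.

A₁ = Σ Sᵢαᵢ = 10.7*0.23 + 6.3*0.01 + 205.9*0.08 + 205.9*0.69 + 212.5*0.04 = 169.567 sabins.
Target A₂ = 0.161·782.496/0.26 = 484.546 sabins (V = 782.496 m³).
Additional absorption ΔA = 484.546 − 169.567 = 315.0 sabins.

315.0 sabins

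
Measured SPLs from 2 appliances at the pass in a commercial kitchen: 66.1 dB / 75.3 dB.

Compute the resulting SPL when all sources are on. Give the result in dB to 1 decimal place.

Σ 10^(Lᵢ/10) = 3.796e+07.
Combined level = 10 log₁₀(3.796e+07) = 75.8 dB.

75.8 dB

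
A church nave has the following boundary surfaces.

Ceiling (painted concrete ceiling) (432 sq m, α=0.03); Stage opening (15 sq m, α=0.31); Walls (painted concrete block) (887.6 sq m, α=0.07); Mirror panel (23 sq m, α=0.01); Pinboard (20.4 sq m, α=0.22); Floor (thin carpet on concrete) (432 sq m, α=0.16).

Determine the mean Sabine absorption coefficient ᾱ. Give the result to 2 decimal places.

S = Σ Sᵢ = 432 + 15 + 887.6 + 23 + 20.4 + 432 = 1810.0 sq m.
A = 432*0.03 + 15*0.31 + 887.6*0.07 + 23*0.01 + 20.4*0.22 + 432*0.16 = 153.580 sabins.
ᾱ = 153.580 / 1810.0 = 0.08.

0.08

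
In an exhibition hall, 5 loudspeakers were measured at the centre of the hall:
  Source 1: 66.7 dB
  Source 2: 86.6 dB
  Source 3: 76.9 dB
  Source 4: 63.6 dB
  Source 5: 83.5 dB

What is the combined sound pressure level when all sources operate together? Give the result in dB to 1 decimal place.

Σ 10^(Lᵢ/10) = 7.369e+08.
L_total = 10·log₁₀(7.369e+08) = 88.7 dB.

88.7 dB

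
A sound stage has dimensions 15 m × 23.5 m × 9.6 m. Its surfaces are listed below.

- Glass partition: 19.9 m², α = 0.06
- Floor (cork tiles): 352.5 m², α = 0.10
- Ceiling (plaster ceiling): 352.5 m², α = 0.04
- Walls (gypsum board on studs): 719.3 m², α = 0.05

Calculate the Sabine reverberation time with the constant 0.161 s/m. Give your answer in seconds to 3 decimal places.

6.298 seconds

Summing Sᵢαᵢ: 1.194 + 35.250 + 14.100 + 35.965 → A = 86.509 sabins.
V = 15·23.5·9.6 = 3384 m³.
T = 0.161 V/A = 0.161·3384/86.509 = 6.298 s.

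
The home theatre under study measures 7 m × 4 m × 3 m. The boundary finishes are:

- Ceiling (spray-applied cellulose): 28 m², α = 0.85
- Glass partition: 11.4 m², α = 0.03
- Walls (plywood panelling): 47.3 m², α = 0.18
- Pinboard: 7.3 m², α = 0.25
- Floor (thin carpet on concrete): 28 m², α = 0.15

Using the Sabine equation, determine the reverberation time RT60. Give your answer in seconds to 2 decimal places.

Total absorption A = 28·0.85 + 11.4·0.03 + 47.3·0.18 + 7.3·0.25 + 28·0.15
  = 23.800 + 0.342 + 8.514 + 1.825 + 4.200 = 38.681 m² sabins.
Room volume: 84 m³.
RT60 = 0.161 · V / A = 0.161 × 84 / 38.681 = 0.35 s.

0.35 s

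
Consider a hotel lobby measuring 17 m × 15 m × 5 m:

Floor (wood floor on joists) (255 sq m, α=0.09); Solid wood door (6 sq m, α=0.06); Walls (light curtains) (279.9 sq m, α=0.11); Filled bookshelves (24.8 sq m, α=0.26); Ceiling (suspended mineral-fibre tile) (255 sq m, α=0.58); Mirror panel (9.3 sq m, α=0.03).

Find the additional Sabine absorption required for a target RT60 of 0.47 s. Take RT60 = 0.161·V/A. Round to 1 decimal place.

228.0 sabins

A₁ = Σ Sᵢαᵢ = 255*0.09 + 6*0.06 + 279.9*0.11 + 24.8*0.26 + 255*0.58 + 9.3*0.03 = 208.726 sabins.
For T = 0.47 s, need A₂ = 0.161·V/T = 0.161·1275/0.47 = 436.755 sabins.
ΔA = A₂ − A₁ = 436.755 − 208.726 = 228.0 sabins.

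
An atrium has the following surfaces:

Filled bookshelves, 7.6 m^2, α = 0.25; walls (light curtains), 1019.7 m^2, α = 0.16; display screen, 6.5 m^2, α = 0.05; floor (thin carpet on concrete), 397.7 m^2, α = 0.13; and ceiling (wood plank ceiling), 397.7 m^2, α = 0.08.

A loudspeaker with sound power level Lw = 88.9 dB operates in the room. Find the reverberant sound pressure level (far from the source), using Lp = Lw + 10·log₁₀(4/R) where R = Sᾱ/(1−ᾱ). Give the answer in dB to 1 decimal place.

70.3 dB

Σ(Sᵢαᵢ) = 7.6×0.25 + 1019.7×0.16 + 6.5×0.05 + 397.7×0.13 + 397.7×0.08 = 248.894; total area S = 1829.2 m^2.
ᾱ = 0.1361, so room constant R = A/(1−ᾱ) = 288.105 m^2.
Lp = Lw + 10 log₁₀(4/R) = 88.9 -18.57 = 70.3 dB.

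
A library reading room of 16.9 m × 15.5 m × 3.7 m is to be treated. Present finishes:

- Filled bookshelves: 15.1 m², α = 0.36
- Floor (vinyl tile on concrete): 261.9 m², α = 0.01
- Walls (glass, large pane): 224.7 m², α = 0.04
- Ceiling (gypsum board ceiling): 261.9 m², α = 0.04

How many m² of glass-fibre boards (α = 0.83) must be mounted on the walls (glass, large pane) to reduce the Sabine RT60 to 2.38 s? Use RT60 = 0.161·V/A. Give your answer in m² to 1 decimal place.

Summing Sᵢαᵢ: 5.436 + 2.619 + 8.988 + 10.476 → A₁ = 27.519 sabins.
Required A₂ = 0.161·969.215/2.38 = 65.565 sabins.
ΔA needed = 65.565 − 27.519 = 38.046 sabins.
Net gain per m²: Δα = 0.83 − 0.04 = 0.79.
Panel area = 38.046 / 0.79 = 48.2 m².

48.2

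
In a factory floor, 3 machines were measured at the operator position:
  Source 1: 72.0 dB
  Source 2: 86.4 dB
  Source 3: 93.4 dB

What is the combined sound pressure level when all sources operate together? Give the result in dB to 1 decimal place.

Σ 10^(Lᵢ/10) = 2.64e+09.
L_total = 10·log₁₀(2.64e+09) = 94.2 dB.

94.2 dB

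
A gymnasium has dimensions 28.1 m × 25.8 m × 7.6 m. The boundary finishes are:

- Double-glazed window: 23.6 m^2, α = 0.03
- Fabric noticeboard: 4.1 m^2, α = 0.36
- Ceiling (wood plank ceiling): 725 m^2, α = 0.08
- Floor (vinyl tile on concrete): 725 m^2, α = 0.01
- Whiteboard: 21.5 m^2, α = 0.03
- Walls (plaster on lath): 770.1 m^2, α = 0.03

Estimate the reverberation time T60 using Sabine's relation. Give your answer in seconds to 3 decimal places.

A = Σ Sᵢαᵢ = 23.6·0.03 + 4.1·0.36 + 725·0.08 + 725·0.01 + 21.5·0.03 + 770.1·0.03 = 91.182 sabins.
V = 28.1·25.8·7.6 = 5509.848 m³.
Sabine: RT60 = 0.161 × 5509.848 / 91.182 = 9.729 s.

9.729 seconds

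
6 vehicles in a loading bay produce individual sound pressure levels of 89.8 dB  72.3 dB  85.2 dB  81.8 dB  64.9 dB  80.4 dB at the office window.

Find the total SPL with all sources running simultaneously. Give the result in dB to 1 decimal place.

Σ 10^(Lᵢ/10) = 1.567e+09.
Back to dB: 10·log₁₀ Σ = 92.0 dB.

92.0 dB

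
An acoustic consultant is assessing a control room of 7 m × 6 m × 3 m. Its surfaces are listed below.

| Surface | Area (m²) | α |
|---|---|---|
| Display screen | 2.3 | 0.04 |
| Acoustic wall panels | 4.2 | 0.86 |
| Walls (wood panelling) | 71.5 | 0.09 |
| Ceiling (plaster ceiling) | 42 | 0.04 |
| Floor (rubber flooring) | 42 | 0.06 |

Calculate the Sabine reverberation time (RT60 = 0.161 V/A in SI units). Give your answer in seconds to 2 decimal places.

Summing Sᵢαᵢ: 0.092 + 3.612 + 6.435 + 1.680 + 2.520 → A = 14.339 sabins.
Room volume: 126 m³.
Sabine: RT60 = 0.161 × 126 / 14.339 = 1.41 s.

1.41 seconds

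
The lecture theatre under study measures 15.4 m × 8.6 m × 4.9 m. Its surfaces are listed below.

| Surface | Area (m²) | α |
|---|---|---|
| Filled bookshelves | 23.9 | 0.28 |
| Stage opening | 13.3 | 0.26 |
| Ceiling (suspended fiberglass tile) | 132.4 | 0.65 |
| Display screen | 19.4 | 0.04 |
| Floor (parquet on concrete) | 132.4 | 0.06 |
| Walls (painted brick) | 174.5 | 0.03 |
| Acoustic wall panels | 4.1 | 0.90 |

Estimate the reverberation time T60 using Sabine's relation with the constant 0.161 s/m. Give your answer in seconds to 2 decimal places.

0.92 s

A = Σ Sᵢαᵢ = 23.9×0.28 + 13.3×0.26 + 132.4×0.65 + 19.4×0.04 + 132.4×0.06 + 174.5×0.03 + 4.1×0.90 = 113.855 sabins.
Volume V = 15.4 × 8.6 × 4.9 = 648.956 m³.
T = 0.161 V/A = 0.161·648.956/113.855 = 0.92 s.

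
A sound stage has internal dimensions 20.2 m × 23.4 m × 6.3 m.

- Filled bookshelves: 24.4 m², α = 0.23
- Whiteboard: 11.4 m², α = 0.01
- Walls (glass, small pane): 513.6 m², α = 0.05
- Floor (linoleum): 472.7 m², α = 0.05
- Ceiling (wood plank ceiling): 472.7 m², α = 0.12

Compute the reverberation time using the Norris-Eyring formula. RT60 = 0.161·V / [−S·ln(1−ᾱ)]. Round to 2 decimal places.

S = Σ Sᵢ = 1494.8 m².
Absorption A = 24.4·0.23 + 11.4·0.01 + 513.6·0.05 + 472.7·0.05 + 472.7·0.12 = 111.765 sabins.
Mean coefficient ᾱ = A/S = 0.0748.
Eyring denominator: −S ln(1−ᾱ) = 116.214.
V = 20.2 × 23.4 × 6.3 = 2977.884 m³.
T = 0.161·V/[−S·ln(1−ᾱ)] = 0.161·2977.884/116.214 = 4.13 s.

4.13 s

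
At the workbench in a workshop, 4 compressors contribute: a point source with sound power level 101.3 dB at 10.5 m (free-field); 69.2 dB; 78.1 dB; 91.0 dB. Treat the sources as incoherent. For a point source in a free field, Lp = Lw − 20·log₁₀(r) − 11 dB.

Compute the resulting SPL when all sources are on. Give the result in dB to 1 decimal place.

91.3 dB

Source at 10.5 m: Lp = 101.3 − 20·log₁₀(10.5) − 11 = 69.9 dB.
Σ 10^(Lᵢ/10) = 1.342e+09.
Combined level = 10 log₁₀(1.342e+09) = 91.3 dB.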